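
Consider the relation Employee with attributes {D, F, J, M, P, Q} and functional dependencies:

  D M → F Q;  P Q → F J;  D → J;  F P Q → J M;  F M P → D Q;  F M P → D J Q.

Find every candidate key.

Attribute P never appears on the right-hand side of any dependency, so P must belong to every candidate key.
{P}⁺ = {P}, which is not all of the schema, so we must add further attributes.
{P, Q}⁺: PQ→FJ adds F, J; FPQ→JM adds M; FMP→DQ adds D → {D, F, J, M, P, Q}. Minimal: {Q}⁺ = {Q}; {P}⁺ = {P} — none reach the full schema.
{D, M, P}⁺: DM→FQ adds F, Q; PQ→FJ adds J → {D, F, J, M, P, Q}. Minimal: {M, P}⁺ = {M, P}; {D, P}⁺ = {D, J, P}; {D, M}⁺ = {D, F, J, M, Q} — none reach the full schema.
{F, M, P}⁺: FMP→DQ adds D, Q; FMP→DJQ adds J → {D, F, J, M, P, Q}. Minimal: {M, P}⁺ = {M, P}; {F, P}⁺ = {F, P}; {F, M}⁺ = {F, M} — none reach the full schema.

(P, Q), (D, M, P), (F, M, P)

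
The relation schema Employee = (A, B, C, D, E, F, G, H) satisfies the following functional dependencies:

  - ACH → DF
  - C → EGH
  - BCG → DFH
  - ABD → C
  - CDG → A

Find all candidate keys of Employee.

Attribute B never appears on the right-hand side of any dependency, so B must belong to every candidate key.
{B}⁺ = {B}, which is not all of the schema, so we must add further attributes.
{B, C}⁺: C→EGH adds E, G, H; BCG→DFH adds D, F; CDG→A adds A → {A, B, C, D, E, F, G, H}. Minimal: {C}⁺ = {C, E, G, H}; {B}⁺ = {B} — none reach the full schema.
{A, B, D}⁺: ABD→C adds C; C→EGH adds E, G, H; BCG→DFH adds F → {A, B, C, D, E, F, G, H}. Minimal: {B, D}⁺ = {B, D}; {A, D}⁺ = {A, D}; {A, B}⁺ = {A, B} — none reach the full schema.

(B, C), (A, B, D)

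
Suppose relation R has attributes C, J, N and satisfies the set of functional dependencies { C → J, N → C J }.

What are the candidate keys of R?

Attribute N never appears on the right-hand side of any dependency, so N must belong to every candidate key.
{N}⁺ = {C, J, N}, which is all of the schema, so {N} is the only candidate key.

(N)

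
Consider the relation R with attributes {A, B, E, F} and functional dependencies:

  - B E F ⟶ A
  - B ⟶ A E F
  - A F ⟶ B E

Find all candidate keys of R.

(B), (A, F)

{B}⁺: B→AEF adds A, E, F → {A, B, E, F}.
{A, F}⁺: AF→BE adds B, E → {A, B, E, F}. Minimal: {F}⁺ = {F}; {A}⁺ = {A} — none reach the full schema.
Any other superkey contains one of these as a subset, so there are no further candidate keys.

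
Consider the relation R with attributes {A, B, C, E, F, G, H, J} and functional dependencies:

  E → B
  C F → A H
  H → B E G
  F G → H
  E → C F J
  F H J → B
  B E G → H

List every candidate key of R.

{E}⁺: E→B adds B; E→CFJ adds C, F, J; CF→AH adds A, H; H→BEG adds G → {A, B, C, E, F, G, H, J}.
{H}⁺: H→BEG adds B, E, G; E→CFJ adds C, F, J; CF→AH adds A → {A, B, C, E, F, G, H, J}.
{C, F}⁺: CF→AH adds A, H; H→BEG adds B, E, G; E→CFJ adds J → {A, B, C, E, F, G, H, J}. Minimal: {F}⁺ = {F}; {C}⁺ = {C} — none reach the full schema.
{F, G}⁺: FG→H adds H; H→BEG adds B, E; E→CFJ adds C, J; CF→AH adds A → {A, B, C, E, F, G, H, J}. Minimal: {G}⁺ = {G}; {F}⁺ = {F} — none reach the full schema.
Any other superkey contains one of these as a subset, so there are no further candidate keys.

{E}, {H}, {C, F}, {F, G}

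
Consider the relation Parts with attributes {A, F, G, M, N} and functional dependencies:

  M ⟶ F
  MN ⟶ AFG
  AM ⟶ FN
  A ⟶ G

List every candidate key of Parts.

(A, M), (M, N)

{A, M}⁺: M→F adds F; AM→FN adds N; A→G adds G → {A, F, G, M, N}. Minimal: {M}⁺ = {F, M}; {A}⁺ = {A, G} — none reach the full schema.
{M, N}⁺: M→F adds F; MN→AFG adds A, G → {A, F, G, M, N}. Minimal: {N}⁺ = {N}; {M}⁺ = {F, M} — none reach the full schema.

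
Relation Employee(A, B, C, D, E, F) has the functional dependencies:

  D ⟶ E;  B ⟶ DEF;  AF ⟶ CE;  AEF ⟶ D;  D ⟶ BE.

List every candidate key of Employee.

{A, B}, {A, D}, {A, F}

Attribute A never appears on the right-hand side of any dependency, so A must belong to every candidate key.
{A}⁺ = {A}, which is not all of the schema, so we must add further attributes.
{A, B}⁺: B→DEF adds D, E, F; AF→CE adds C → {A, B, C, D, E, F}. Minimal: {B}⁺ = {B, D, E, F}; {A}⁺ = {A} — none reach the full schema.
{A, D}⁺: D→E adds E; D→BE adds B; B→DEF adds F; AF→CE adds C → {A, B, C, D, E, F}. Minimal: {D}⁺ = {B, D, E, F}; {A}⁺ = {A} — none reach the full schema.
{A, F}⁺: AF→CE adds C, E; AEF→D adds D; D→BE adds B → {A, B, C, D, E, F}. Minimal: {F}⁺ = {F}; {A}⁺ = {A} — none reach the full schema.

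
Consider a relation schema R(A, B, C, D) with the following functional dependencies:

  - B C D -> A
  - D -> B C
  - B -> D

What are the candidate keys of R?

{B}; {D}

{B}⁺: B→D adds D; D→BC adds C; BCD→A adds A → {A, B, C, D}.
{D}⁺: D→BC adds B, C; BCD→A adds A → {A, B, C, D}.
Any other superkey contains one of these as a subset, so there are no further candidate keys.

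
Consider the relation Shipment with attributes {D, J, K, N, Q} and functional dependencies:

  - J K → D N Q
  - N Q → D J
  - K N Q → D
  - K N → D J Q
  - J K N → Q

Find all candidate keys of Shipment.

Attribute K never appears on the right-hand side of any dependency, so K must belong to every candidate key.
{K}⁺ = {K}, which is not all of the schema, so we must add further attributes.
{J, K}⁺: JK→DNQ adds D, N, Q → {D, J, K, N, Q}. Minimal: {K}⁺ = {K}; {J}⁺ = {J} — none reach the full schema.
{K, N}⁺: KN→DJQ adds D, J, Q → {D, J, K, N, Q}. Minimal: {N}⁺ = {N}; {K}⁺ = {K} — none reach the full schema.

{J, K}, {K, N}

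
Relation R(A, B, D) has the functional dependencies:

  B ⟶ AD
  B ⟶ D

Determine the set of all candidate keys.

B

Attribute B never appears on the right-hand side of any dependency, so B must belong to every candidate key.
{B}⁺ = {A, B, D}, which is all of the schema, so {B} is the only candidate key.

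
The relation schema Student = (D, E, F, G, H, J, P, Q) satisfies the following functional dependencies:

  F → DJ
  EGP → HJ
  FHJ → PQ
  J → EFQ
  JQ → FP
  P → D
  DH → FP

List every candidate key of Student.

Attribute G never appears on the right-hand side of any dependency, so G must belong to every candidate key.
{G}⁺ = {G}, which is not all of the schema, so we must add further attributes.
{F, G}⁺: F→DJ adds D, J; J→EFQ adds E, Q; JQ→FP adds P; EGP→HJ adds H → {D, E, F, G, H, J, P, Q}. Minimal: {G}⁺ = {G}; {F}⁺ = {D, E, F, J, P, Q} — none reach the full schema.
{G, J}⁺: J→EFQ adds E, F, Q; JQ→FP adds P; P→D adds D; EGP→HJ adds H → {D, E, F, G, H, J, P, Q}. Minimal: {J}⁺ = {D, E, F, J, P, Q}; {G}⁺ = {G} — none reach the full schema.
{D, G, H}⁺: DH→FP adds F, P; F→DJ adds J; FHJ→PQ adds Q; J→EFQ adds E → {D, E, F, G, H, J, P, Q}. Minimal: {G, H}⁺ = {G, H}; {D, H}⁺ = {D, E, F, H, J, P, Q}; {D, G}⁺ = {D, G} — none reach the full schema.
{E, G, P}⁺: EGP→HJ adds H, J; J→EFQ adds F, Q; P→D adds D → {D, E, F, G, H, J, P, Q}. Minimal: {G, P}⁺ = {D, G, P}; {E, P}⁺ = {D, E, P}; {E, G}⁺ = {E, G} — none reach the full schema.
{G, H, P}⁺: P→D adds D; DH→FP adds F; F→DJ adds J; FHJ→PQ adds Q; J→EFQ adds E → {D, E, F, G, H, J, P, Q}. Minimal: {H, P}⁺ = {D, E, F, H, J, P, Q}; {G, P}⁺ = {D, G, P}; {G, H}⁺ = {G, H} — none reach the full schema.
Any other superkey contains one of these as a subset, so there are no further candidate keys.

(F, G), (G, J), (D, G, H), (E, G, P), (G, H, P)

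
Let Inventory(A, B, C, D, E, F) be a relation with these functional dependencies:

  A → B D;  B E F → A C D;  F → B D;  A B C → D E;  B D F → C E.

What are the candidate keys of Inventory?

F

{F}⁺: F→BD adds B, D; BDF→CE adds C, E; BEF→ACD adds A → {A, B, C, D, E, F}.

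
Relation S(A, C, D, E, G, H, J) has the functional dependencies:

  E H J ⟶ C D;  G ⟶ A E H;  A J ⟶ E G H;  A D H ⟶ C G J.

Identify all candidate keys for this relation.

{A, J}, {D, G}, {G, J}, {A, D, H}

{A, J}⁺: AJ→EGH adds E, G, H; EHJ→CD adds C, D → {A, C, D, E, G, H, J}.
{D, G}⁺: G→AEH adds A, E, H; ADH→CGJ adds C, J → {A, C, D, E, G, H, J}.
{G, J}⁺: G→AEH adds A, E, H; EHJ→CD adds C, D → {A, C, D, E, G, H, J}.
{A, D, H}⁺: ADH→CGJ adds C, G, J; G→AEH adds E → {A, C, D, E, G, H, J}.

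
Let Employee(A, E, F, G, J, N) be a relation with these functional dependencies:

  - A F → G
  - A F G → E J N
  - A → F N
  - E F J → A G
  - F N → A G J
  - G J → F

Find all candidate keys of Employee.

{A}⁺: A→FN adds F, N; FN→AGJ adds G, J; AFG→EJN adds E → {A, E, F, G, J, N}.
{F, N}⁺: FN→AGJ adds A, G, J; AFG→EJN adds E → {A, E, F, G, J, N}. Minimal: {N}⁺ = {N}; {F}⁺ = {F} — none reach the full schema.
{E, F, J}⁺: EFJ→AG adds A, G; AFG→EJN adds N → {A, E, F, G, J, N}. Minimal: {F, J}⁺ = {F, J}; {E, J}⁺ = {E, J}; {E, F}⁺ = {E, F} — none reach the full schema.
{E, G, J}⁺: GJ→F adds F; EFJ→AG adds A; AFG→EJN adds N → {A, E, F, G, J, N}. Minimal: {G, J}⁺ = {F, G, J}; {E, J}⁺ = {E, J}; {E, G}⁺ = {E, G} — none reach the full schema.
{G, J, N}⁺: GJ→F adds F; FN→AGJ adds A; AFG→EJN adds E → {A, E, F, G, J, N}. Minimal: {J, N}⁺ = {J, N}; {G, N}⁺ = {G, N}; {G, J}⁺ = {F, G, J} — none reach the full schema.
Any other superkey contains one of these as a subset, so there are no further candidate keys.

{A}, {F, N}, {E, F, J}, {E, G, J}, {G, J, N}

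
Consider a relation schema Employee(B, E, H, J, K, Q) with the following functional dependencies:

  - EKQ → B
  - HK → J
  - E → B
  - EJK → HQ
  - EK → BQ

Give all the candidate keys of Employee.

{E, H, K}⁺: HK→J adds J; E→B adds B; EJK→HQ adds Q → {B, E, H, J, K, Q}. Minimal: {H, K}⁺ = {H, J, K}; {E, K}⁺ = {B, E, K, Q}; {E, H}⁺ = {B, E, H} — none reach the full schema.
{E, J, K}⁺: E→B adds B; EJK→HQ adds H, Q → {B, E, H, J, K, Q}. Minimal: {J, K}⁺ = {J, K}; {E, K}⁺ = {B, E, K, Q}; {E, J}⁺ = {B, E, J} — none reach the full schema.
Any other superkey contains one of these as a subset, so there are no further candidate keys.

{E, H, K}; {E, J, K}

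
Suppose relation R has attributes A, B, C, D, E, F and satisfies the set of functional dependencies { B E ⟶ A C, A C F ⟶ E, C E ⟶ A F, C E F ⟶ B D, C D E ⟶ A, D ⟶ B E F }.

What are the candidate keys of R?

{D}⁺: D→BEF adds B, E, F; BE→AC adds A, C → {A, B, C, D, E, F}.
{B, E}⁺: BE→AC adds A, C; CE→AF adds F; CEF→BD adds D → {A, B, C, D, E, F}. Minimal: {E}⁺ = {E}; {B}⁺ = {B} — none reach the full schema.
{C, E}⁺: CE→AF adds A, F; CEF→BD adds B, D → {A, B, C, D, E, F}. Minimal: {E}⁺ = {E}; {C}⁺ = {C} — none reach the full schema.
{A, C, F}⁺: ACF→E adds E; CEF→BD adds B, D → {A, B, C, D, E, F}. Minimal: {C, F}⁺ = {C, F}; {A, F}⁺ = {A, F}; {A, C}⁺ = {A, C} — none reach the full schema.
Any other superkey contains one of these as a subset, so there are no further candidate keys.

(D); (B, E); (C, E); (A, C, F)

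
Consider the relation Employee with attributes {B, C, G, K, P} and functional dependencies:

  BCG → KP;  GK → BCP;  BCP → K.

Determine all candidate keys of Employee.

Attribute G never appears on the right-hand side of any dependency, so G must belong to every candidate key.
{G}⁺ = {G}, which is not all of the schema, so we must add further attributes.
{G, K}⁺: GK→BCP adds B, C, P → {B, C, G, K, P}. Minimal: {K}⁺ = {K}; {G}⁺ = {G} — none reach the full schema.
{B, C, G}⁺: BCG→KP adds K, P → {B, C, G, K, P}. Minimal: {C, G}⁺ = {C, G}; {B, G}⁺ = {B, G}; {B, C}⁺ = {B, C} — none reach the full schema.

GK; BCG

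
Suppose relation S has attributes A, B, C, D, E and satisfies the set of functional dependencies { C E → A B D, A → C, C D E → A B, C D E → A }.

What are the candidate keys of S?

{A, E}⁺: A→C adds C; CE→ABD adds B, D → {A, B, C, D, E}. Minimal: {E}⁺ = {E}; {A}⁺ = {A, C} — none reach the full schema.
{C, E}⁺: CE→ABD adds A, B, D → {A, B, C, D, E}. Minimal: {E}⁺ = {E}; {C}⁺ = {C} — none reach the full schema.
Any other superkey contains one of these as a subset, so there are no further candidate keys.

{A, E}, {C, E}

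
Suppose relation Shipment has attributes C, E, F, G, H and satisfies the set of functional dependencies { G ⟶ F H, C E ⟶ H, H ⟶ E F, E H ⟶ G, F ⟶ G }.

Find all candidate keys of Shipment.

{C, E}, {C, F}, {C, G}, {C, H}

Attribute C never appears on the right-hand side of any dependency, so C must belong to every candidate key.
{C}⁺ = {C}, which is not all of the schema, so we must add further attributes.
{C, E}⁺: CE→H adds H; H→EF adds F; EH→G adds G → {C, E, F, G, H}.
{C, F}⁺: F→G adds G; G→FH adds H; H→EF adds E → {C, E, F, G, H}.
{C, G}⁺: G→FH adds F, H; H→EF adds E → {C, E, F, G, H}.
{C, H}⁺: H→EF adds E, F; EH→G adds G → {C, E, F, G, H}.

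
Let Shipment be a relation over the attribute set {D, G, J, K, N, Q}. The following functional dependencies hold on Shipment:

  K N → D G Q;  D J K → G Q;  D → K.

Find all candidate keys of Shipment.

{D, J, N}⁺: D→K adds K; KN→DGQ adds G, Q → {D, G, J, K, N, Q}. Minimal: {J, N}⁺ = {J, N}; {D, N}⁺ = {D, G, K, N, Q}; {D, J}⁺ = {D, G, J, K, Q} — none reach the full schema.
{J, K, N}⁺: KN→DGQ adds D, G, Q → {D, G, J, K, N, Q}. Minimal: {K, N}⁺ = {D, G, K, N, Q}; {J, N}⁺ = {J, N}; {J, K}⁺ = {J, K} — none reach the full schema.
Any other superkey contains one of these as a subset, so there are no further candidate keys.

{D, J, N}; {J, K, N}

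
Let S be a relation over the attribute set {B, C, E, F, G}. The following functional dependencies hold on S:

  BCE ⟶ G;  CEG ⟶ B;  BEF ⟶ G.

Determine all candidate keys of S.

BCEF, CEFG

Attributes C, E, F never appear on any right-hand side, so every candidate key must contain {C, E, F}.
{C, E, F}⁺ = {C, E, F}, which is not all of the schema, so we must add further attributes.
{B, C, E, F}⁺: BCE→G adds G → {B, C, E, F, G}.
{C, E, F, G}⁺: CEG→B adds B → {B, C, E, F, G}.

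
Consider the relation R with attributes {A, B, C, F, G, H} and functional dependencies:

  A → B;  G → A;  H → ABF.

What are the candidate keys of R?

Attributes C, G, H never appear on any right-hand side, so every candidate key must contain {C, G, H}.
{C, G, H}⁺ = {A, B, C, F, G, H}, which is all of the schema, so {C, G, H} is the only candidate key.

CGH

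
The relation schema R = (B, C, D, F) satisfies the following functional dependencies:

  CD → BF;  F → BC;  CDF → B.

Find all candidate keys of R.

{C, D}⁺: CD→BF adds B, F → {B, C, D, F}. Minimal: {D}⁺ = {D}; {C}⁺ = {C} — none reach the full schema.
{D, F}⁺: F→BC adds B, C → {B, C, D, F}. Minimal: {F}⁺ = {B, C, F}; {D}⁺ = {D} — none reach the full schema.
Any other superkey contains one of these as a subset, so there are no further candidate keys.

CD, DF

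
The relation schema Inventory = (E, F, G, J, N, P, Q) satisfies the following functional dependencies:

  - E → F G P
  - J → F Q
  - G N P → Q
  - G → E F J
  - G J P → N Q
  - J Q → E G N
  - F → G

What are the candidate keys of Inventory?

{E}⁺: E→FGP adds F, G, P; G→EFJ adds J; GJP→NQ adds N, Q → {E, F, G, J, N, P, Q}.
{F}⁺: F→G adds G; G→EFJ adds E, J; E→FGP adds P; J→FQ adds Q; GJP→NQ adds N → {E, F, G, J, N, P, Q}.
{G}⁺: G→EFJ adds E, F, J; E→FGP adds P; J→FQ adds Q; GJP→NQ adds N → {E, F, G, J, N, P, Q}.
{J}⁺: J→FQ adds F, Q; JQ→EGN adds E, G, N; E→FGP adds P → {E, F, G, J, N, P, Q}.
Any other superkey contains one of these as a subset, so there are no further candidate keys.

{E}, {F}, {G}, {J}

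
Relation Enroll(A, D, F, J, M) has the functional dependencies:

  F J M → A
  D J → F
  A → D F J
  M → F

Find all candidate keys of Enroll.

Attribute M never appears on the right-hand side of any dependency, so M must belong to every candidate key.
{M}⁺ = {F, M}, which is not all of the schema, so we must add further attributes.
{A, M}⁺: A→DFJ adds D, F, J → {A, D, F, J, M}. Minimal: {M}⁺ = {F, M}; {A}⁺ = {A, D, F, J} — none reach the full schema.
{J, M}⁺: M→F adds F; FJM→A adds A; A→DFJ adds D → {A, D, F, J, M}. Minimal: {M}⁺ = {F, M}; {J}⁺ = {J} — none reach the full schema.
Any other superkey contains one of these as a subset, so there are no further candidate keys.

AM; JM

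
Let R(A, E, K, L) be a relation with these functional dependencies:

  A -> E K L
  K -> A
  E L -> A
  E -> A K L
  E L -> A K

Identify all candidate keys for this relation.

{A}⁺: A→EKL adds E, K, L → {A, E, K, L}.
{E}⁺: E→AKL adds A, K, L → {A, E, K, L}.
{K}⁺: K→A adds A; A→EKL adds E, L → {A, E, K, L}.
Any other superkey contains one of these as a subset, so there are no further candidate keys.

{A}; {E}; {K}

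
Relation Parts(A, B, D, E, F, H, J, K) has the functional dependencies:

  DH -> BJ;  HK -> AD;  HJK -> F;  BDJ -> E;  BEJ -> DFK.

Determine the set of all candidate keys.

(D, H), (H, K), (B, E, H, J)

Attribute H never appears on the right-hand side of any dependency, so H must belong to every candidate key.
{H}⁺ = {H}, which is not all of the schema, so we must add further attributes.
{D, H}⁺: DH→BJ adds B, J; BDJ→E adds E; BEJ→DFK adds F, K; HK→AD adds A → {A, B, D, E, F, H, J, K}. Minimal: {H}⁺ = {H}; {D}⁺ = {D} — none reach the full schema.
{H, K}⁺: HK→AD adds A, D; DH→BJ adds B, J; HJK→F adds F; BDJ→E adds E → {A, B, D, E, F, H, J, K}. Minimal: {K}⁺ = {K}; {H}⁺ = {H} — none reach the full schema.
{B, E, H, J}⁺: BEJ→DFK adds D, F, K; HK→AD adds A → {A, B, D, E, F, H, J, K}. Minimal: {E, H, J}⁺ = {E, H, J}; {B, H, J}⁺ = {B, H, J}; {B, E, J}⁺ = {B, D, E, F, J, K}; … — none reach the full schema.
Any other superkey contains one of these as a subset, so there are no further candidate keys.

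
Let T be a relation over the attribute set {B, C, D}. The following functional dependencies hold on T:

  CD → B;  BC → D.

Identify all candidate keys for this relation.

(B, C), (C, D)

Attribute C never appears on the right-hand side of any dependency, so C must belong to every candidate key.
{C}⁺ = {C}, which is not all of the schema, so we must add further attributes.
{B, C}⁺: BC→D adds D → {B, C, D}.
{C, D}⁺: CD→B adds B → {B, C, D}.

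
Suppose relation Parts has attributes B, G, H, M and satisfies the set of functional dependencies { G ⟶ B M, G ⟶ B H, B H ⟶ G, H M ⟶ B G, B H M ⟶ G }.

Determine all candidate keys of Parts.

{G}⁺: G→BM adds B, M; G→BH adds H → {B, G, H, M}.
{B, H}⁺: BH→G adds G; G→BM adds M → {B, G, H, M}. Minimal: {H}⁺ = {H}; {B}⁺ = {B} — none reach the full schema.
{H, M}⁺: HM→BG adds B, G → {B, G, H, M}. Minimal: {M}⁺ = {M}; {H}⁺ = {H} — none reach the full schema.

{G}; {B, H}; {H, M}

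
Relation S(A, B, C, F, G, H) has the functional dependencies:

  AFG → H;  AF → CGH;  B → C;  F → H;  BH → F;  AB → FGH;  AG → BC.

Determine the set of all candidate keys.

Attribute A never appears on the right-hand side of any dependency, so A must belong to every candidate key.
{A}⁺ = {A}, which is not all of the schema, so we must add further attributes.
{A, B}⁺: B→C adds C; AB→FGH adds F, G, H → {A, B, C, F, G, H}. Minimal: {B}⁺ = {B, C}; {A}⁺ = {A} — none reach the full schema.
{A, F}⁺: AF→CGH adds C, G, H; AG→BC adds B → {A, B, C, F, G, H}. Minimal: {F}⁺ = {F, H}; {A}⁺ = {A} — none reach the full schema.
{A, G}⁺: AG→BC adds B, C; AB→FGH adds F, H → {A, B, C, F, G, H}. Minimal: {G}⁺ = {G}; {A}⁺ = {A} — none reach the full schema.

{A, B}, {A, F}, {A, G}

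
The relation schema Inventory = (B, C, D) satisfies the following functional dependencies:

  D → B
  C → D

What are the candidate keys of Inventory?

C

{C}⁺: C→D adds D; D→B adds B → {B, C, D}.
No other minimal superkey exists.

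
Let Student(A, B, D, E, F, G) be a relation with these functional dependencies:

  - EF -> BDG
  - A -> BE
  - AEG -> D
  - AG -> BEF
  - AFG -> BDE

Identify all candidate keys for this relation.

{A, F}; {A, G}

Attribute A never appears on the right-hand side of any dependency, so A must belong to every candidate key.
{A}⁺ = {A, B, E}, which is not all of the schema, so we must add further attributes.
{A, F}⁺: A→BE adds B, E; EF→BDG adds D, G → {A, B, D, E, F, G}. Minimal: {F}⁺ = {F}; {A}⁺ = {A, B, E} — none reach the full schema.
{A, G}⁺: A→BE adds B, E; AEG→D adds D; AG→BEF adds F → {A, B, D, E, F, G}. Minimal: {G}⁺ = {G}; {A}⁺ = {A, B, E} — none reach the full schema.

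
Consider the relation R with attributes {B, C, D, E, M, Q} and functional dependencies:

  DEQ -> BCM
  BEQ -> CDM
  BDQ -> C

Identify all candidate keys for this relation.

Attributes E, Q never appear on any right-hand side, so every candidate key must contain {E, Q}.
{E, Q}⁺ = {E, Q}, which is not all of the schema, so we must add further attributes.
{B, E, Q}⁺: BEQ→CDM adds C, D, M → {B, C, D, E, M, Q}. Minimal: {E, Q}⁺ = {E, Q}; {B, Q}⁺ = {B, Q}; {B, E}⁺ = {B, E} — none reach the full schema.
{D, E, Q}⁺: DEQ→BCM adds B, C, M → {B, C, D, E, M, Q}. Minimal: {E, Q}⁺ = {E, Q}; {D, Q}⁺ = {D, Q}; {D, E}⁺ = {D, E} — none reach the full schema.
Any other superkey contains one of these as a subset, so there are no further candidate keys.

{B, E, Q}, {D, E, Q}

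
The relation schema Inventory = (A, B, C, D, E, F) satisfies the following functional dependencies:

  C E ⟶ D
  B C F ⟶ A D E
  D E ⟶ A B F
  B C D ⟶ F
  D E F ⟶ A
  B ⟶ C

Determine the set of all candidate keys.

BD; BE; BF; CE; DE

{B, D}⁺: B→C adds C; BCD→F adds F; BCF→ADE adds A, E → {A, B, C, D, E, F}.
{B, E}⁺: B→C adds C; CE→D adds D; DE→ABF adds A, F → {A, B, C, D, E, F}.
{B, F}⁺: B→C adds C; BCF→ADE adds A, D, E → {A, B, C, D, E, F}.
{C, E}⁺: CE→D adds D; DE→ABF adds A, B, F → {A, B, C, D, E, F}.
{D, E}⁺: DE→ABF adds A, B, F; B→C adds C → {A, B, C, D, E, F}.
Any other superkey contains one of these as a subset, so there are no further candidate keys.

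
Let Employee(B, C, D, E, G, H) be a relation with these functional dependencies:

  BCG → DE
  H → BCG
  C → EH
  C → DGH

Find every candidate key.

C, H

{C}⁺: C→EH adds E, H; C→DGH adds D, G; H→BCG adds B → {B, C, D, E, G, H}.
{H}⁺: H→BCG adds B, C, G; C→EH adds E; C→DGH adds D → {B, C, D, E, G, H}.
Any other superkey contains one of these as a subset, so there are no further candidate keys.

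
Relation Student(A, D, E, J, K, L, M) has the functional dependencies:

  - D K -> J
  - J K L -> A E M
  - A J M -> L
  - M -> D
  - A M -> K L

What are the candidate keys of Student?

{A, M}⁺: M→D adds D; AM→KL adds K, L; DK→J adds J; JKL→AEM adds E → {A, D, E, J, K, L, M}.
{D, K, L}⁺: DK→J adds J; JKL→AEM adds A, E, M → {A, D, E, J, K, L, M}.
{J, K, L}⁺: JKL→AEM adds A, E, M; M→D adds D → {A, D, E, J, K, L, M}.
{K, L, M}⁺: M→D adds D; DK→J adds J; JKL→AEM adds A, E → {A, D, E, J, K, L, M}.
Any other superkey contains one of these as a subset, so there are no further candidate keys.

(A, M); (D, K, L); (J, K, L); (K, L, M)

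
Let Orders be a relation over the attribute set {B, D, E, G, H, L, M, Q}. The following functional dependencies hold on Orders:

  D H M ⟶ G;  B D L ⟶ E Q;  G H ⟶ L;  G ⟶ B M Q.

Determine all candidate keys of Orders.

{D, G, H}, {D, H, M}

Attributes D, H never appear on any right-hand side, so every candidate key must contain {D, H}.
{D, H}⁺ = {D, H}, which is not all of the schema, so we must add further attributes.
{D, G, H}⁺: GH→L adds L; G→BMQ adds B, M, Q; BDL→EQ adds E → {B, D, E, G, H, L, M, Q}.
{D, H, M}⁺: DHM→G adds G; GH→L adds L; G→BMQ adds B, Q; BDL→EQ adds E → {B, D, E, G, H, L, M, Q}.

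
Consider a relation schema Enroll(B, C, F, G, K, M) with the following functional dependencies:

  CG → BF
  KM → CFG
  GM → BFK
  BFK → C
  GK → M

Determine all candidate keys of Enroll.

{G, K}⁺: GK→M adds M; KM→CFG adds C, F; GM→BFK adds B → {B, C, F, G, K, M}. Minimal: {K}⁺ = {K}; {G}⁺ = {G} — none reach the full schema.
{G, M}⁺: GM→BFK adds B, F, K; BFK→C adds C → {B, C, F, G, K, M}. Minimal: {M}⁺ = {M}; {G}⁺ = {G} — none reach the full schema.
{K, M}⁺: KM→CFG adds C, F, G; GM→BFK adds B → {B, C, F, G, K, M}. Minimal: {M}⁺ = {M}; {K}⁺ = {K} — none reach the full schema.

{G, K}, {G, M}, {K, M}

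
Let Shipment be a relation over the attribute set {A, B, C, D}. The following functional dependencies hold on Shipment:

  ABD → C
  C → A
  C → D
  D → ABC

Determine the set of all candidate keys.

C, D

{C}⁺: C→A adds A; C→D adds D; D→ABC adds B → {A, B, C, D}.
{D}⁺: D→ABC adds A, B, C → {A, B, C, D}.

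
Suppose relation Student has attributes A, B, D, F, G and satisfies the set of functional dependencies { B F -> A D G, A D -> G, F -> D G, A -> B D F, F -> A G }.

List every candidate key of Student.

{A}; {F}

{A}⁺: A→BDF adds B, D, F; F→AG adds G → {A, B, D, F, G}.
{F}⁺: F→DG adds D, G; F→AG adds A; A→BDF adds B → {A, B, D, F, G}.
Any other superkey contains one of these as a subset, so there are no further candidate keys.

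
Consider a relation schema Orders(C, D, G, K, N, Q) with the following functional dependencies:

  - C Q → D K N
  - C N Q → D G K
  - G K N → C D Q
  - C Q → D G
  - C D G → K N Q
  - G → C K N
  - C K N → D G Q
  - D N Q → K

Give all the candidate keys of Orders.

{G}; {C, Q}; {C, K, N}

{G}⁺: G→CKN adds C, K, N; CKN→DGQ adds D, Q → {C, D, G, K, N, Q}.
{C, Q}⁺: CQ→DKN adds D, K, N; CNQ→DGK adds G → {C, D, G, K, N, Q}. Minimal: {Q}⁺ = {Q}; {C}⁺ = {C} — none reach the full schema.
{C, K, N}⁺: CKN→DGQ adds D, G, Q → {C, D, G, K, N, Q}. Minimal: {K, N}⁺ = {K, N}; {C, N}⁺ = {C, N}; {C, K}⁺ = {C, K} — none reach the full schema.
Any other superkey contains one of these as a subset, so there are no further candidate keys.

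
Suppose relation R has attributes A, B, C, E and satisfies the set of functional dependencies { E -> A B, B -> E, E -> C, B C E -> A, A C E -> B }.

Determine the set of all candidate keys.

{B}⁺: B→E adds E; E→C adds C; BCE→A adds A → {A, B, C, E}.
{E}⁺: E→AB adds A, B; E→C adds C → {A, B, C, E}.
Any other superkey contains one of these as a subset, so there are no further candidate keys.

B, E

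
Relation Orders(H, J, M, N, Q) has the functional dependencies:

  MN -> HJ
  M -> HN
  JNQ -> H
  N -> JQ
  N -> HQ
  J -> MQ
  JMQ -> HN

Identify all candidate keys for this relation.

{J}⁺: J→MQ adds M, Q; JMQ→HN adds H, N → {H, J, M, N, Q}.
{M}⁺: M→HN adds H, N; N→JQ adds J, Q → {H, J, M, N, Q}.
{N}⁺: N→JQ adds J, Q; N→HQ adds H; J→MQ adds M → {H, J, M, N, Q}.

(J), (M), (N)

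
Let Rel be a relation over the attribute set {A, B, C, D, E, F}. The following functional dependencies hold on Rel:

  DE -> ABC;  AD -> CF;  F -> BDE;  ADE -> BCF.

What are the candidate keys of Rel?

{F}⁺: F→BDE adds B, D, E; DE→ABC adds A, C → {A, B, C, D, E, F}.
{A, D}⁺: AD→CF adds C, F; F→BDE adds B, E → {A, B, C, D, E, F}. Minimal: {D}⁺ = {D}; {A}⁺ = {A} — none reach the full schema.
{D, E}⁺: DE→ABC adds A, B, C; AD→CF adds F → {A, B, C, D, E, F}. Minimal: {E}⁺ = {E}; {D}⁺ = {D} — none reach the full schema.

{F}; {A, D}; {D, E}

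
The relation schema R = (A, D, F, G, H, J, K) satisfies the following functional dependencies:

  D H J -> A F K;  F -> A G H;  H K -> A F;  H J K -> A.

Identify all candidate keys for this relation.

Attributes D, J never appear on any right-hand side, so every candidate key must contain {D, J}.
{D, J}⁺ = {D, J}, which is not all of the schema, so we must add further attributes.
{D, F, J}⁺: F→AGH adds A, G, H; DHJ→AFK adds K → {A, D, F, G, H, J, K}.
{D, H, J}⁺: DHJ→AFK adds A, F, K; F→AGH adds G → {A, D, F, G, H, J, K}.
Any other superkey contains one of these as a subset, so there are no further candidate keys.

{D, F, J}, {D, H, J}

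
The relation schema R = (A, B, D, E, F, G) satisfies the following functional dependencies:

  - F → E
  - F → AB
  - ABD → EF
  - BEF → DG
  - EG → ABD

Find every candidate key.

(F); (E, G); (A, B, D)

{F}⁺: F→E adds E; F→AB adds A, B; BEF→DG adds D, G → {A, B, D, E, F, G}.
{E, G}⁺: EG→ABD adds A, B, D; ABD→EF adds F → {A, B, D, E, F, G}. Minimal: {G}⁺ = {G}; {E}⁺ = {E} — none reach the full schema.
{A, B, D}⁺: ABD→EF adds E, F; BEF→DG adds G → {A, B, D, E, F, G}. Minimal: {B, D}⁺ = {B, D}; {A, D}⁺ = {A, D}; {A, B}⁺ = {A, B} — none reach the full schema.
Any other superkey contains one of these as a subset, so there are no further candidate keys.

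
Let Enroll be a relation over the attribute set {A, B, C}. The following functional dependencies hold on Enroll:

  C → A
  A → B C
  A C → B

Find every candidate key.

{A}, {C}

{A}⁺: A→BC adds B, C → {A, B, C}.
{C}⁺: C→A adds A; A→BC adds B → {A, B, C}.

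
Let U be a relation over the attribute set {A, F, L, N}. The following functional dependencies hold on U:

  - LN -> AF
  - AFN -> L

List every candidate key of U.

{L, N}, {A, F, N}

Attribute N never appears on the right-hand side of any dependency, so N must belong to every candidate key.
{N}⁺ = {N}, which is not all of the schema, so we must add further attributes.
{L, N}⁺: LN→AF adds A, F → {A, F, L, N}. Minimal: {N}⁺ = {N}; {L}⁺ = {L} — none reach the full schema.
{A, F, N}⁺: AFN→L adds L → {A, F, L, N}. Minimal: {F, N}⁺ = {F, N}; {A, N}⁺ = {A, N}; {A, F}⁺ = {A, F} — none reach the full schema.
Any other superkey contains one of these as a subset, so there are no further candidate keys.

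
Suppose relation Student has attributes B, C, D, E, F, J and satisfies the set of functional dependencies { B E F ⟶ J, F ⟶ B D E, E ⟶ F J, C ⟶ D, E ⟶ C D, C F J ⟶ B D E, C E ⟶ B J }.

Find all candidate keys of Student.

E, F

{E}⁺: E→FJ adds F, J; E→CD adds C, D; CFJ→BDE adds B → {B, C, D, E, F, J}.
{F}⁺: F→BDE adds B, D, E; E→FJ adds J; E→CD adds C → {B, C, D, E, F, J}.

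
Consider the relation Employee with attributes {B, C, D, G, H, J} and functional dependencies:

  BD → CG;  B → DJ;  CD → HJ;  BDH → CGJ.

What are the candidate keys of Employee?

(B)

Attribute B never appears on the right-hand side of any dependency, so B must belong to every candidate key.
{B}⁺ = {B, C, D, G, H, J}, which is all of the schema, so {B} is the only candidate key.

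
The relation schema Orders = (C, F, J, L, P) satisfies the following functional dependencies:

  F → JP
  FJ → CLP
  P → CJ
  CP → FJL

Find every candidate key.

{F}⁺: F→JP adds J, P; FJ→CLP adds C, L → {C, F, J, L, P}.
{P}⁺: P→CJ adds C, J; CP→FJL adds F, L → {C, F, J, L, P}.
Any other superkey contains one of these as a subset, so there are no further candidate keys.

(F); (P)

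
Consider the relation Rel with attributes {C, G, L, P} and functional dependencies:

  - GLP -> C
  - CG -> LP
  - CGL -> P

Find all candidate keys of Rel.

{C, G}; {G, L, P}

Attribute G never appears on the right-hand side of any dependency, so G must belong to every candidate key.
{G}⁺ = {G}, which is not all of the schema, so we must add further attributes.
{C, G}⁺: CG→LP adds L, P → {C, G, L, P}.
{G, L, P}⁺: GLP→C adds C → {C, G, L, P}.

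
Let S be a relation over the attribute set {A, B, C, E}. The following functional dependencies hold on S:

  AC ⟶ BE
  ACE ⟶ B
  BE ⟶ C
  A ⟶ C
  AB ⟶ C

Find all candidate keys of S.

A

Attribute A never appears on the right-hand side of any dependency, so A must belong to every candidate key.
{A}⁺ = {A, B, C, E}, which is all of the schema, so {A} is the only candidate key.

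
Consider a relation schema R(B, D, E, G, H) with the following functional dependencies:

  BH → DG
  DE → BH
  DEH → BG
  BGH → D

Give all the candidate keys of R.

DE; BEH

Attribute E never appears on the right-hand side of any dependency, so E must belong to every candidate key.
{E}⁺ = {E}, which is not all of the schema, so we must add further attributes.
{D, E}⁺: DE→BH adds B, H; DEH→BG adds G → {B, D, E, G, H}.
{B, E, H}⁺: BH→DG adds D, G → {B, D, E, G, H}.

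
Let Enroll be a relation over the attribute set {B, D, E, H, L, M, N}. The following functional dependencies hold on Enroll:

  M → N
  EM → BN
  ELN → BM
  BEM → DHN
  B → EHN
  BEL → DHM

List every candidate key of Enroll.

{B, L}, {E, L, M}, {E, L, N}

{B, L}⁺: B→EHN adds E, H, N; BEL→DHM adds D, M → {B, D, E, H, L, M, N}. Minimal: {L}⁺ = {L}; {B}⁺ = {B, E, H, N} — none reach the full schema.
{E, L, M}⁺: M→N adds N; EM→BN adds B; BEM→DHN adds D, H → {B, D, E, H, L, M, N}. Minimal: {L, M}⁺ = {L, M, N}; {E, M}⁺ = {B, D, E, H, M, N}; {E, L}⁺ = {E, L} — none reach the full schema.
{E, L, N}⁺: ELN→BM adds B, M; BEM→DHN adds D, H → {B, D, E, H, L, M, N}. Minimal: {L, N}⁺ = {L, N}; {E, N}⁺ = {E, N}; {E, L}⁺ = {E, L} — none reach the full schema.
Any other superkey contains one of these as a subset, so there are no further candidate keys.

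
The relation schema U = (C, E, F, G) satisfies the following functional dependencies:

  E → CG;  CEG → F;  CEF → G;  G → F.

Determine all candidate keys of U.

{E}

Attribute E never appears on the right-hand side of any dependency, so E must belong to every candidate key.
{E}⁺ = {C, E, F, G}, which is all of the schema, so {E} is the only candidate key.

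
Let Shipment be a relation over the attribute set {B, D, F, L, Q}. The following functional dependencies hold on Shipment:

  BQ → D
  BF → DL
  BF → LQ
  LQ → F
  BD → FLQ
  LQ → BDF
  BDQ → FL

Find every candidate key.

{B, D}⁺: BD→FLQ adds F, L, Q → {B, D, F, L, Q}. Minimal: {D}⁺ = {D}; {B}⁺ = {B} — none reach the full schema.
{B, F}⁺: BF→DL adds D, L; BF→LQ adds Q → {B, D, F, L, Q}. Minimal: {F}⁺ = {F}; {B}⁺ = {B} — none reach the full schema.
{B, Q}⁺: BQ→D adds D; BD→FLQ adds F, L → {B, D, F, L, Q}. Minimal: {Q}⁺ = {Q}; {B}⁺ = {B} — none reach the full schema.
{L, Q}⁺: LQ→F adds F; LQ→BDF adds B, D → {B, D, F, L, Q}. Minimal: {Q}⁺ = {Q}; {L}⁺ = {L} — none reach the full schema.
Any other superkey contains one of these as a subset, so there are no further candidate keys.

{B, D}, {B, F}, {B, Q}, {L, Q}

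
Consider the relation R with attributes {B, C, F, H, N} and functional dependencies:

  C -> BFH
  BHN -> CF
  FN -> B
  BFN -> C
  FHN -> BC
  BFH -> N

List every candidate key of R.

{C}; {F, N}; {B, F, H}; {B, H, N}

{C}⁺: C→BFH adds B, F, H; BFH→N adds N → {B, C, F, H, N}.
{F, N}⁺: FN→B adds B; BFN→C adds C; C→BFH adds H → {B, C, F, H, N}.
{B, F, H}⁺: BFH→N adds N; BHN→CF adds C → {B, C, F, H, N}.
{B, H, N}⁺: BHN→CF adds C, F → {B, C, F, H, N}.
Any other superkey contains one of these as a subset, so there are no further candidate keys.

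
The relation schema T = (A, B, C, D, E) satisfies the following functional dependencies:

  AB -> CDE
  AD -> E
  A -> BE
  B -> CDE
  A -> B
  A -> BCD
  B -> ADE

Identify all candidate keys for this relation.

(A); (B)

{A}⁺: A→BE adds B, E; B→CDE adds C, D → {A, B, C, D, E}.
{B}⁺: B→CDE adds C, D, E; B→ADE adds A → {A, B, C, D, E}.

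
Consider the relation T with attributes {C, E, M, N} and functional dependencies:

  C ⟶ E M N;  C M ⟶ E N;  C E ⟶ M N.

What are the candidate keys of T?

{C}

Attribute C never appears on the right-hand side of any dependency, so C must belong to every candidate key.
{C}⁺ = {C, E, M, N}, which is all of the schema, so {C} is the only candidate key.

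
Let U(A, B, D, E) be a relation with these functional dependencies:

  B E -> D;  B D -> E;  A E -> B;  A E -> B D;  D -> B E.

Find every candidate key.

Attribute A never appears on the right-hand side of any dependency, so A must belong to every candidate key.
{A}⁺ = {A}, which is not all of the schema, so we must add further attributes.
{A, D}⁺: D→BE adds B, E → {A, B, D, E}. Minimal: {D}⁺ = {B, D, E}; {A}⁺ = {A} — none reach the full schema.
{A, E}⁺: AE→B adds B; AE→BD adds D → {A, B, D, E}. Minimal: {E}⁺ = {E}; {A}⁺ = {A} — none reach the full schema.
Any other superkey contains one of these as a subset, so there are no further candidate keys.

{A, D}, {A, E}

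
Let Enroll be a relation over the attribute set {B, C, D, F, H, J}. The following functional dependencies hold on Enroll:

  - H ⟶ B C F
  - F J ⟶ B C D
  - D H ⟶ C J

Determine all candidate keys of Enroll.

Attribute H never appears on the right-hand side of any dependency, so H must belong to every candidate key.
{H}⁺ = {B, C, F, H}, which is not all of the schema, so we must add further attributes.
{D, H}⁺: H→BCF adds B, C, F; DH→CJ adds J → {B, C, D, F, H, J}.
{H, J}⁺: H→BCF adds B, C, F; FJ→BCD adds D → {B, C, D, F, H, J}.
Any other superkey contains one of these as a subset, so there are no further candidate keys.

{D, H}, {H, J}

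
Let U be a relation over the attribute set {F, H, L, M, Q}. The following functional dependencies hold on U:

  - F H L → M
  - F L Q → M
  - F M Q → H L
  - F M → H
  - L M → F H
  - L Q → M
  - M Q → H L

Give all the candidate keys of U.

(L, Q), (M, Q)

{L, Q}⁺: LQ→M adds M; MQ→HL adds H; LM→FH adds F → {F, H, L, M, Q}.
{M, Q}⁺: MQ→HL adds H, L; LM→FH adds F → {F, H, L, M, Q}.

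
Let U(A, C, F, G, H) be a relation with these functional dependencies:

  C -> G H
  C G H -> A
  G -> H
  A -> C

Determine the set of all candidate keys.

{A, F}⁺: A→C adds C; C→GH adds G, H → {A, C, F, G, H}. Minimal: {F}⁺ = {F}; {A}⁺ = {A, C, G, H} — none reach the full schema.
{C, F}⁺: C→GH adds G, H; CGH→A adds A → {A, C, F, G, H}. Minimal: {F}⁺ = {F}; {C}⁺ = {A, C, G, H} — none reach the full schema.
Any other superkey contains one of these as a subset, so there are no further candidate keys.

{A, F}, {C, F}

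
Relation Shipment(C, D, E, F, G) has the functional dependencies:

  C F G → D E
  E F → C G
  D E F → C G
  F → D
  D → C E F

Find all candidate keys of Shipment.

D, F

{D}⁺: D→CEF adds C, E, F; EF→CG adds G → {C, D, E, F, G}.
{F}⁺: F→D adds D; D→CEF adds C, E; EF→CG adds G → {C, D, E, F, G}.
Any other superkey contains one of these as a subset, so there are no further candidate keys.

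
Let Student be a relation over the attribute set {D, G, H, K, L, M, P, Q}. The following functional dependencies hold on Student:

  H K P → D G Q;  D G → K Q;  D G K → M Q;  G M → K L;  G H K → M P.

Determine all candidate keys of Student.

(D, G, H), (G, H, K), (G, H, M), (H, K, P)

{D, G, H}⁺: DG→KQ adds K, Q; DGK→MQ adds M; GM→KL adds L; GHK→MP adds P → {D, G, H, K, L, M, P, Q}. Minimal: {G, H}⁺ = {G, H}; {D, H}⁺ = {D, H}; {D, G}⁺ = {D, G, K, L, M, Q} — none reach the full schema.
{G, H, K}⁺: GHK→MP adds M, P; HKP→DGQ adds D, Q; GM→KL adds L → {D, G, H, K, L, M, P, Q}. Minimal: {H, K}⁺ = {H, K}; {G, K}⁺ = {G, K}; {G, H}⁺ = {G, H} — none reach the full schema.
{G, H, M}⁺: GM→KL adds K, L; GHK→MP adds P; HKP→DGQ adds D, Q → {D, G, H, K, L, M, P, Q}. Minimal: {H, M}⁺ = {H, M}; {G, M}⁺ = {G, K, L, M}; {G, H}⁺ = {G, H} — none reach the full schema.
{H, K, P}⁺: HKP→DGQ adds D, G, Q; DGK→MQ adds M; GM→KL adds L → {D, G, H, K, L, M, P, Q}. Minimal: {K, P}⁺ = {K, P}; {H, P}⁺ = {H, P}; {H, K}⁺ = {H, K} — none reach the full schema.
Any other superkey contains one of these as a subset, so there are no further candidate keys.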